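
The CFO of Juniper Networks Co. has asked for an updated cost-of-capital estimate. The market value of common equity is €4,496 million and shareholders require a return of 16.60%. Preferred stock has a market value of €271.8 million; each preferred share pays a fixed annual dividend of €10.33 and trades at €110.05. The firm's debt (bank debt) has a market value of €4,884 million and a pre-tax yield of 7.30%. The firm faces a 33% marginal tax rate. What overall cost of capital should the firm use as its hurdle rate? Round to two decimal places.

10.47%

Cost of preferred: Rp = 10.33 / 110.05 = 9.3866%.
Total capital V = 4496 + 271.8 + 4884 = 9651.8.
Equity: weight = 4496/9651.8 = 0.4658; cost = 16.6%.
Preferred: weight = 271.8/9651.8 = 0.0282; cost = 9.3866%.
Bank debt: weight = 4884/9651.8 = 0.5060; after-tax cost = 7.3% × (1 − 33%) = 4.8910%.
WACC = 0.4658 × 16.6000% + 0.0282 × 9.3866% + 0.5060 × 4.8910% = 10.4719%.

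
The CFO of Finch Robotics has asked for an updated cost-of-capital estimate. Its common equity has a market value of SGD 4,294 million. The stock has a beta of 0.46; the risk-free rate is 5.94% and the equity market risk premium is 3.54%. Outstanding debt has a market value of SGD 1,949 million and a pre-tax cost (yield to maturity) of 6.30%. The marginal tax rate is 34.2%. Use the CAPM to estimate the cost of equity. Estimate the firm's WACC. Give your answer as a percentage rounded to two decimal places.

Cost of equity via CAPM: Re = 5.94% + 0.46 × 3.54% = 7.5684%.
Total capital V = 4294 + 1949 = 6243.
Equity: weight = 4294/6243 = 0.6878; cost = 7.5684%.
Debt: weight = 1949/6243 = 0.3122; after-tax cost = 6.3% × (1 − 34.2%) = 4.1454%.
WACC = 0.6878 × 7.5684% + 0.3122 × 4.1454% = 6.4998%.

6.50%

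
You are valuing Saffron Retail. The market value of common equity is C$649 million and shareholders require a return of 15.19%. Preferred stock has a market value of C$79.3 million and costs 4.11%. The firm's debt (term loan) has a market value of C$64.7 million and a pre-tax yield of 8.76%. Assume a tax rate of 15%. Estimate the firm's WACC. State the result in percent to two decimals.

Total capital V = 649 + 79.3 + 64.7 = 793.
Equity: weight = 649/793 = 0.8184; cost = 15.19%.
Preferred: weight = 79.3/793 = 0.1000; cost = 4.11%.
Term loan: weight = 64.7/793 = 0.0816; after-tax cost = 8.76% × (1 − 15%) = 7.4460%.
WACC = 0.8184 × 15.1900% + 0.1000 × 4.1100% + 0.0816 × 7.4460% = 13.4502%.

13.45%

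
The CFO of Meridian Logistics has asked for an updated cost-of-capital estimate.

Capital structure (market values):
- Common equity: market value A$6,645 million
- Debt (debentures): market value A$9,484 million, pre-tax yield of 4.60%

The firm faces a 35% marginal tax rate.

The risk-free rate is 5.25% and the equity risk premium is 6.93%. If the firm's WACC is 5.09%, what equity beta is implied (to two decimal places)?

0.41

Total capital V = 6645 + 9484 = 16129.
Equity weight = 6645/16129 = 0.4120.
Debentures weight = 9484/16129 = 0.5880.
Debt contribution = 0.5880 × 4.6% × (1 − 35%) = 1.7581%.
Required equity contribution = 5.09% − 1.7581% = 3.3319%  ⇒  Re = 8.0872%.
CAPM: 8.0872% = 5.25% + β × 6.93%  ⇒  β = 0.4094.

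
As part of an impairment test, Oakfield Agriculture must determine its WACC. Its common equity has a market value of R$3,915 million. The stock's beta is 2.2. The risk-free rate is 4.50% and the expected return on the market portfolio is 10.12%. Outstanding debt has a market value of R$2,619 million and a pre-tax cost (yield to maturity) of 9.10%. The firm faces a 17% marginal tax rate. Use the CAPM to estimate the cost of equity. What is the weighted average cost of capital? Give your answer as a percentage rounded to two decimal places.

Market risk premium = 10.12% − 4.5% = 5.62%.
Cost of equity via CAPM: Re = 4.5% + 2.2 × 5.62% = 16.8640%.
Total capital V = 3915 + 2619 = 6534.
Equity: weight = 3915/6534 = 0.5992; cost = 16.864%.
Debt: weight = 2619/6534 = 0.4008; after-tax cost = 9.1% × (1 − 17%) = 7.5530%.
WACC = 0.5992 × 16.8640% + 0.4008 × 7.5530% = 13.1319%.

13.13%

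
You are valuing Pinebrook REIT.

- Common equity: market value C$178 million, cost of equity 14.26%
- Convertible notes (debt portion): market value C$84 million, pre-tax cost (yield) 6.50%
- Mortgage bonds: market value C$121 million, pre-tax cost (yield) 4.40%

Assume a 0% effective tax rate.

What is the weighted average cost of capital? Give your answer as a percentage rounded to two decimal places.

9.44%

Total capital V = 178 + 84 + 121 = 383.
Equity: weight = 178/383 = 0.4648; cost = 14.26%.
Convertible notes (debt portion): weight = 84/383 = 0.2193; after-tax cost = 6.5% × (1 − 0%) = 6.5000%.
Mortgage bonds: weight = 121/383 = 0.3159; after-tax cost = 4.4% × (1 − 0%) = 4.4000%.
WACC = 0.4648 × 14.2600% + 0.2193 × 6.5000% + 0.3159 × 4.4000% = 9.4430%.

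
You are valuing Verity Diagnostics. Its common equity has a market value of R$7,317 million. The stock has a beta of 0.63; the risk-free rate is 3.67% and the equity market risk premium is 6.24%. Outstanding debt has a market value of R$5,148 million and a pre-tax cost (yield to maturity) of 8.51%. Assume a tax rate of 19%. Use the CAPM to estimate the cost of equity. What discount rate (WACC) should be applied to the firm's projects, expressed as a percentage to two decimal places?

7.31%

Cost of equity via CAPM: Re = 3.67% + 0.63 × 6.24% = 7.6012%.
Total capital V = 7317 + 5148 = 12465.
Equity: weight = 7317/12465 = 0.5870; cost = 7.6012%.
Debt: weight = 5148/12465 = 0.4130; after-tax cost = 8.51% × (1 − 19%) = 6.8931%.
WACC = 0.5870 × 7.6012% + 0.4130 × 6.8931% = 7.3088%.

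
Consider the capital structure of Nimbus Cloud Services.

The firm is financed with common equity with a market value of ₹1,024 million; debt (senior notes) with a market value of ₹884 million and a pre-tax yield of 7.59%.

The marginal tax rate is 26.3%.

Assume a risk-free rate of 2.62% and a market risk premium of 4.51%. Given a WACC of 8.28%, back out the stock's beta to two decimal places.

Total capital V = 1024 + 884 = 1908.
Equity weight = 1024/1908 = 0.5367.
Senior notes weight = 884/1908 = 0.4633.
Debt contribution = 0.4633 × 7.59% × (1 − 26.3%) = 2.5917%.
Required equity contribution = 8.28% − 2.5917% = 5.6883%  ⇒  Re = 10.5989%.
CAPM: 10.5989% = 2.62% + β × 4.51%  ⇒  β = 1.7692.

1.77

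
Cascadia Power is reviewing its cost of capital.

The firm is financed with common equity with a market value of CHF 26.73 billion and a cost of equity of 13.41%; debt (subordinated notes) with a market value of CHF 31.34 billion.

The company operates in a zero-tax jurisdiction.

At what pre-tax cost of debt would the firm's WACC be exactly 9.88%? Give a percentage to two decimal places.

Total capital V = 26.73 + 31.34 = 58.07.
Equity weight = 26.73/58.07 = 0.4603.
Subordinated notes weight = 31.34/58.07 = 0.5397.
Equity contribution = 0.4603 × 13.41% = 6.1727%.
Remaining for debt = 9.88% − 6.1727% = 3.7073%.
Rd × (1 − 0%) × 0.5397 = 3.7073%  ⇒  Rd = 6.8693%.

6.87%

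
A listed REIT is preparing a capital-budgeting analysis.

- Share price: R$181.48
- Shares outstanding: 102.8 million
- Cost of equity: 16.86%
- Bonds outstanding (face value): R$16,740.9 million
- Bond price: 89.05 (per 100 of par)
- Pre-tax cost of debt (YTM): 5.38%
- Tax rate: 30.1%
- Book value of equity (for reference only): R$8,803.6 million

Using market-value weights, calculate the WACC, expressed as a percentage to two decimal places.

11.04%

Market value of equity E = 181.48 × 102.8m = 18656.144m. Market value of debt D = 16740.9m × 89.05/100 = 14907.77145m.
Total capital V = 18656.144 + 14907.77145 = 33563.91545.
Equity: weight = 18656.144/33563.91545 = 0.5558; cost = 16.86%.
Bonds outstanding: weight = 14907.77145/33563.91545 = 0.4442; after-tax cost = 5.38% × (1 − 30.1%) = 3.7606%.
WACC = 0.5558 × 16.8600% + 0.4442 × 3.7606% = 11.0418%.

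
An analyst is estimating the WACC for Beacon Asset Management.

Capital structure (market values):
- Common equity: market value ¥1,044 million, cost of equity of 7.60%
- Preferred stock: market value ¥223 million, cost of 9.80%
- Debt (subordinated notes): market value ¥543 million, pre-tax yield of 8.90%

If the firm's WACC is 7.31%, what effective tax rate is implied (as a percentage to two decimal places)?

35.62%

Total capital V = 1044 + 223 + 543 = 1810.
Equity weight = 1044/1810 = 0.5768.
Preferred weight = 223/1810 = 0.1232.
Subordinated notes weight = 543/1810 = 0.3000.
Equity contribution = 0.5768 × 7.6% = 4.3836%.
Preferred contribution = 0.1232 × 9.8% = 1.2074%.
Debt contribution must be 7.31% − 5.5910% = 1.7190%.
0.3000 × 8.9% × (1 − T) = 1.7190%  ⇒  (1 − T) = 0.6438.
T = 35.6198%.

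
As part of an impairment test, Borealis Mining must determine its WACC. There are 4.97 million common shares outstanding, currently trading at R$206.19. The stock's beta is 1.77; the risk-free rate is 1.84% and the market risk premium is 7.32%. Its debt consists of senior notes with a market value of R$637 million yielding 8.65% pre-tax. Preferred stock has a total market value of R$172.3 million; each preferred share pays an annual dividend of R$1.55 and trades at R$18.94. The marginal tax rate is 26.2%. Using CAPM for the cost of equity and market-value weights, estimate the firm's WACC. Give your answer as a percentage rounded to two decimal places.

Cost of equity via CAPM: Re = 1.84% + 1.77 × 7.32% = 14.7964%.
Cost of preferred: Rp = 1.55 / 18.94 = 8.1837%.
Market value of equity E = 206.19 × 4.97m = 1024.7643m.
Total capital V = 1024.7643 + 172.3 + 637 = 1834.0643.
Equity: weight = 1024.7643/1834.0643 = 0.5587; cost = 14.7964%.
Preferred: weight = 172.3/1834.0643 = 0.0939; cost = 8.1837%.
Senior notes: weight = 637/1834.0643 = 0.3473; after-tax cost = 8.65% × (1 − 26.2%) = 6.3837%.
WACC = 0.5587 × 14.7964% + 0.0939 × 8.1837% + 0.3473 × 6.3837% = 11.2533%.

11.25%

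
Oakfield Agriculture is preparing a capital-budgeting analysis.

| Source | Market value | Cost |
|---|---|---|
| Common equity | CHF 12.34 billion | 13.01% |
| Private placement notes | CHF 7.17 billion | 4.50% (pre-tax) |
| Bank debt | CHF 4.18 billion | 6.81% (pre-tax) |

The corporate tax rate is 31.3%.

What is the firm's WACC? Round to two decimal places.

8.54%

Total capital V = 12.34 + 7.17 + 4.18 = 23.69.
Equity: weight = 12.34/23.69 = 0.5209; cost = 13.01%.
Private placement notes: weight = 7.17/23.69 = 0.3027; after-tax cost = 4.5% × (1 − 31.3%) = 3.0915%.
Bank debt: weight = 4.18/23.69 = 0.1764; after-tax cost = 6.81% × (1 − 31.3%) = 4.6785%.
WACC = 0.5209 × 13.0100% + 0.3027 × 3.0915% + 0.1764 × 4.6785% = 8.5380%.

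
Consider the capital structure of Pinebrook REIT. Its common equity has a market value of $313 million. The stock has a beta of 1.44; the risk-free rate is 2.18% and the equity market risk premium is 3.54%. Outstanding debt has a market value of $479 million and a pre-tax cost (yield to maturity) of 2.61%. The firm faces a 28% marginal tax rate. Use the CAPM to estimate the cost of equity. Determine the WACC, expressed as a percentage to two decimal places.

Cost of equity via CAPM: Re = 2.18% + 1.44 × 3.54% = 7.2776%.
Total capital V = 313 + 479 = 792.
Equity: weight = 313/792 = 0.3952; cost = 7.2776%.
Debt: weight = 479/792 = 0.6048; after-tax cost = 2.61% × (1 − 28%) = 1.8792%.
WACC = 0.3952 × 7.2776% + 0.6048 × 1.8792% = 4.0127%.

4.01%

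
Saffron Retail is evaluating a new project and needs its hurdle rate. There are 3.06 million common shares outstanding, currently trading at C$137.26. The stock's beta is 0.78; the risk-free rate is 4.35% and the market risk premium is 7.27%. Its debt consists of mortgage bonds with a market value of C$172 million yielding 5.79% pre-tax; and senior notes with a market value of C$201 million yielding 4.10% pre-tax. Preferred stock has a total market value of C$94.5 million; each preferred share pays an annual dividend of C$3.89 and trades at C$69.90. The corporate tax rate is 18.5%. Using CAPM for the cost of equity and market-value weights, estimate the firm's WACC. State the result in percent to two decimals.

7.01%

Cost of equity via CAPM: Re = 4.35% + 0.78 × 7.27% = 10.0206%.
Cost of preferred: Rp = 3.89 / 69.9 = 5.5651%.
Market value of equity E = 137.26 × 3.06m = 420.0156m.
Total capital V = 420.0156 + 94.5 + 172 + 201 = 887.5156.
Equity: weight = 420.0156/887.5156 = 0.4732; cost = 10.0206%.
Preferred: weight = 94.5/887.5156 = 0.1065; cost = 5.5651%.
Mortgage bonds: weight = 172/887.5156 = 0.1938; after-tax cost = 5.79% × (1 − 18.5%) = 4.7188%.
Senior notes: weight = 201/887.5156 = 0.2265; after-tax cost = 4.1% × (1 − 18.5%) = 3.3415%.
WACC = 0.4732 × 10.0206% + 0.1065 × 5.5651% + 0.1938 × 4.7188% + 0.2265 × 3.3415% = 7.0061%.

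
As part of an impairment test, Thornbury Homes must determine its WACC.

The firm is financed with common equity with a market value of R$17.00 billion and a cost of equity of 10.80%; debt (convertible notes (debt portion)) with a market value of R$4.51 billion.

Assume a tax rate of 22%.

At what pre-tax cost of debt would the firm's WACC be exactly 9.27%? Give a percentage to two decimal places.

4.49%

Total capital V = 17 + 4.51 = 21.51.
Equity weight = 17/21.51 = 0.7903.
Convertible notes (debt portion) weight = 4.51/21.51 = 0.2097.
Equity contribution = 0.7903 × 10.8% = 8.5356%.
Remaining for debt = 9.27% − 8.5356% = 0.7344%.
Rd × (1 − 22%) × 0.2097 = 0.7344%  ⇒  Rd = 4.4908%.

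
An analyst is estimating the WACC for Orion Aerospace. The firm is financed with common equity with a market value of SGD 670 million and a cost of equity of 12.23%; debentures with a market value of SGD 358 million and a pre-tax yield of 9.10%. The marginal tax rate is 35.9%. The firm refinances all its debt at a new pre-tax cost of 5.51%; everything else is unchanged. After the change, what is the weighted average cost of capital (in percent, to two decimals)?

9.20%

After the change:
Total capital V = 670 + 358 = 1028.
Equity: weight = 670/1028 = 0.6518; cost = 12.23%.
Debentures: weight = 358/1028 = 0.3482; after-tax cost = 5.51% × (1 − 35.9%) = 3.5319%.
WACC = 0.6518 × 12.2300% + 0.3482 × 3.5319% = 9.2009%.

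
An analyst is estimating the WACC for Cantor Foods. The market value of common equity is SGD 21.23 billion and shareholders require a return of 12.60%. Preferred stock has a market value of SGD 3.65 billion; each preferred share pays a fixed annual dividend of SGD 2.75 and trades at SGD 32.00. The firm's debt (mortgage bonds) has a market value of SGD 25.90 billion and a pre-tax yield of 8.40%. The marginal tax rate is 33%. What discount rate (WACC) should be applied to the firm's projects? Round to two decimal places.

8.76%

Cost of preferred: Rp = 2.75 / 32.0 = 8.5938%.
Total capital V = 21.23 + 3.65 + 25.9 = 50.78.
Equity: weight = 21.23/50.78 = 0.4181; cost = 12.6%.
Preferred: weight = 3.65/50.78 = 0.0719; cost = 8.5938%.
Mortgage bonds: weight = 25.9/50.78 = 0.5100; after-tax cost = 8.4% × (1 − 33%) = 5.6280%.
WACC = 0.4181 × 12.6000% + 0.0719 × 8.5938% + 0.5100 × 5.6280% = 8.7560%.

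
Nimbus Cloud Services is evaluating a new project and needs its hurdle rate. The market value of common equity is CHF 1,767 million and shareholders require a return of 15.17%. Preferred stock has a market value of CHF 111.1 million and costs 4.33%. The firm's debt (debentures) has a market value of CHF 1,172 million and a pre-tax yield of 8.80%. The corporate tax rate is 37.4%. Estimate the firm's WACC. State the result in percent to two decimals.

11.06%

Total capital V = 1767 + 111.1 + 1172 = 3050.1.
Equity: weight = 1767/3050.1 = 0.5793; cost = 15.17%.
Preferred: weight = 111.1/3050.1 = 0.0364; cost = 4.33%.
Debentures: weight = 1172/3050.1 = 0.3842; after-tax cost = 8.8% × (1 − 37.4%) = 5.5088%.
WACC = 0.5793 × 15.1700% + 0.0364 × 4.3300% + 0.3842 × 5.5088% = 11.0628%.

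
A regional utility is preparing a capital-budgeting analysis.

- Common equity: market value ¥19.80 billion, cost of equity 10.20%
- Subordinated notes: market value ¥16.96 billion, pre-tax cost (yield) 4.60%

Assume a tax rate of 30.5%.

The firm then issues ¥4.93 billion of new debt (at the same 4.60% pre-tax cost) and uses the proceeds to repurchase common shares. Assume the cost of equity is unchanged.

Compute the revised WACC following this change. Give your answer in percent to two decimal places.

After the change:
Total capital V = 14.87 + 21.89 = 36.76.
Equity: weight = 14.87/36.76 = 0.4045; cost = 10.2%.
Subordinated notes: weight = 21.89/36.76 = 0.5955; after-tax cost = 4.6% × (1 − 30.5%) = 3.1970%.
WACC = 0.4045 × 10.2000% + 0.5955 × 3.1970% = 6.0298%.

6.03%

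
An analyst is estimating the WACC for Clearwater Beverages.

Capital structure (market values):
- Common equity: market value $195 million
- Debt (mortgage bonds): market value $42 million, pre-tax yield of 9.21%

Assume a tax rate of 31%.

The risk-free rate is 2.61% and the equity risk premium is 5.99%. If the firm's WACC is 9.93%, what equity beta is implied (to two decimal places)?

Total capital V = 195 + 42 = 237.
Equity weight = 195/237 = 0.8228.
Mortgage bonds weight = 42/237 = 0.1772.
Debt contribution = 0.1772 × 9.21% × (1 − 31%) = 1.1262%.
Required equity contribution = 9.93% − 1.1262% = 8.8038%  ⇒  Re = 10.7000%.
CAPM: 10.7000% = 2.61% + β × 5.99%  ⇒  β = 1.3506.

1.35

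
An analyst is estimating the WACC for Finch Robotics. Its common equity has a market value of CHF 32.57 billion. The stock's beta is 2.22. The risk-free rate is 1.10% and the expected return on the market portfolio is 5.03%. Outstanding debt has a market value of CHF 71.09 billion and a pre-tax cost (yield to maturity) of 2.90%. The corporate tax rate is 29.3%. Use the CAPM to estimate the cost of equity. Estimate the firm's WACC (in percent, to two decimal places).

Market risk premium = 5.03% − 1.1% = 3.93%.
Cost of equity via CAPM: Re = 1.1% + 2.22 × 3.93% = 9.8246%.
Total capital V = 32.57 + 71.09 = 103.66.
Equity: weight = 32.57/103.66 = 0.3142; cost = 9.8246%.
Debt: weight = 71.09/103.66 = 0.6858; after-tax cost = 2.9% × (1 − 29.3%) = 2.0503%.
WACC = 0.3142 × 9.8246% + 0.6858 × 2.0503% = 4.4930%.

4.49%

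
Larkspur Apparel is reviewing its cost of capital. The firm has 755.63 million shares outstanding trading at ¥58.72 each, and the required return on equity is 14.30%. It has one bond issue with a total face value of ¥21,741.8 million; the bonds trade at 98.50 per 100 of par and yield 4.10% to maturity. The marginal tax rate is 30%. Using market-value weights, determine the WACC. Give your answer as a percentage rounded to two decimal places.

10.58%

Market value of equity E = 58.72 × 755.63m = 44370.5936m. Market value of debt D = 21741.8m × 98.5/100 = 21415.673m.
Total capital V = 44370.5936 + 21415.673 = 65786.2666.
Equity: weight = 44370.5936/65786.2666 = 0.6745; cost = 14.3%.
Bonds outstanding: weight = 21415.673/65786.2666 = 0.3255; after-tax cost = 4.1% × (1 − 30%) = 2.8700%.
WACC = 0.6745 × 14.3000% + 0.3255 × 2.8700% = 10.5791%.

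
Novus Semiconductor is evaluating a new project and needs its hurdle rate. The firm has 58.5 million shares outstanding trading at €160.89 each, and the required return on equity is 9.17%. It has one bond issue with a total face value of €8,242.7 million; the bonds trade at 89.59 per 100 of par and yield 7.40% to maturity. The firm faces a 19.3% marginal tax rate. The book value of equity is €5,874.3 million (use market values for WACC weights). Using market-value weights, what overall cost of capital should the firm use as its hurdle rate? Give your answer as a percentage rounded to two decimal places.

7.76%

Market value of equity E = 160.89 × 58.5m = 9412.065m. Market value of debt D = 8242.7m × 89.59/100 = 7384.63493m.
Total capital V = 9412.065 + 7384.63493 = 16796.69993.
Equity: weight = 9412.065/16796.69993 = 0.5604; cost = 9.17%.
Bonds outstanding: weight = 7384.63493/16796.69993 = 0.4396; after-tax cost = 7.4% × (1 − 19.3%) = 5.9718%.
WACC = 0.5604 × 9.1700% + 0.4396 × 5.9718% = 7.7639%.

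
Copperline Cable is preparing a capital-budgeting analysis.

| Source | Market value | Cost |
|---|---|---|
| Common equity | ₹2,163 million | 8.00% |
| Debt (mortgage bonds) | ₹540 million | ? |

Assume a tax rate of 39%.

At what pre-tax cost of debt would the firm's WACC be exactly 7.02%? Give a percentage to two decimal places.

5.07%

Total capital V = 2163 + 540 = 2703.
Equity weight = 2163/2703 = 0.8002.
Mortgage bonds weight = 540/2703 = 0.1998.
Equity contribution = 0.8002 × 8% = 6.4018%.
Remaining for debt = 7.02% − 6.4018% = 0.6182%.
Rd × (1 − 39%) × 0.1998 = 0.6182%  ⇒  Rd = 5.0730%.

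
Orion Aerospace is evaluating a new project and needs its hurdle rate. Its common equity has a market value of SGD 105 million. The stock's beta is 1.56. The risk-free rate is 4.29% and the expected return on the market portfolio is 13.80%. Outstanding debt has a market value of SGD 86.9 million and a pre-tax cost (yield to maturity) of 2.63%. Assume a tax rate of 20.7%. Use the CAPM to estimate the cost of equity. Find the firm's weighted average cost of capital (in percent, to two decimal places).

Market risk premium = 13.8% − 4.29% = 9.51%.
Cost of equity via CAPM: Re = 4.29% + 1.56 × 9.51% = 19.1256%.
Total capital V = 105 + 86.9 = 191.9.
Equity: weight = 105/191.9 = 0.5472; cost = 19.1256%.
Debt: weight = 86.9/191.9 = 0.4528; after-tax cost = 2.63% × (1 − 20.7%) = 2.0856%.
WACC = 0.5472 × 19.1256% + 0.4528 × 2.0856% = 11.4092%.

11.41%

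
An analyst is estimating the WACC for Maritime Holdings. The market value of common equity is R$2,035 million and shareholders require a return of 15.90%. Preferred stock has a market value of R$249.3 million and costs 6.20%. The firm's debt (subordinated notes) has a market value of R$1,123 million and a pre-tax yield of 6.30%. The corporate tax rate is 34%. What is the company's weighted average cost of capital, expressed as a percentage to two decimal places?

11.32%

Total capital V = 2035 + 249.3 + 1123 = 3407.3.
Equity: weight = 2035/3407.3 = 0.5972; cost = 15.9%.
Preferred: weight = 249.3/3407.3 = 0.0732; cost = 6.2%.
Subordinated notes: weight = 1123/3407.3 = 0.3296; after-tax cost = 6.3% × (1 − 34%) = 4.1580%.
WACC = 0.5972 × 15.9000% + 0.0732 × 6.2000% + 0.3296 × 4.1580% = 11.3203%.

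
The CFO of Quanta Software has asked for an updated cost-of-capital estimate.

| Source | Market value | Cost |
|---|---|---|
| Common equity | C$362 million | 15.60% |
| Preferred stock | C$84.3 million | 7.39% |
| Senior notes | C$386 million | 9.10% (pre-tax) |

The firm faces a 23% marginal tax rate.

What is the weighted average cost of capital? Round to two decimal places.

Total capital V = 362 + 84.3 + 386 = 832.3.
Equity: weight = 362/832.3 = 0.4349; cost = 15.6%.
Preferred: weight = 84.3/832.3 = 0.1013; cost = 7.39%.
Senior notes: weight = 386/832.3 = 0.4638; after-tax cost = 9.1% × (1 − 23%) = 7.0070%.
WACC = 0.4349 × 15.6000% + 0.1013 × 7.3900% + 0.4638 × 7.0070% = 10.7832%.

10.78%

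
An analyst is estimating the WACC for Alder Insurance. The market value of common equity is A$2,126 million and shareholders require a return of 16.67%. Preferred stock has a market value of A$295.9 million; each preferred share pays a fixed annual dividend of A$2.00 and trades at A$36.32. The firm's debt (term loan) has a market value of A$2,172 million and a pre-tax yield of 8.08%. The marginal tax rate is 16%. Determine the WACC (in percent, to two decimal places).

Cost of preferred: Rp = 2.0 / 36.32 = 5.5066%.
Total capital V = 2126 + 295.9 + 2172 = 4593.9.
Equity: weight = 2126/4593.9 = 0.4628; cost = 16.67%.
Preferred: weight = 295.9/4593.9 = 0.0644; cost = 5.5066%.
Term loan: weight = 2172/4593.9 = 0.4728; after-tax cost = 8.08% × (1 − 16%) = 6.7872%.
WACC = 0.4628 × 16.6700% + 0.0644 × 5.5066% + 0.4728 × 6.7872% = 11.2784%.

11.28%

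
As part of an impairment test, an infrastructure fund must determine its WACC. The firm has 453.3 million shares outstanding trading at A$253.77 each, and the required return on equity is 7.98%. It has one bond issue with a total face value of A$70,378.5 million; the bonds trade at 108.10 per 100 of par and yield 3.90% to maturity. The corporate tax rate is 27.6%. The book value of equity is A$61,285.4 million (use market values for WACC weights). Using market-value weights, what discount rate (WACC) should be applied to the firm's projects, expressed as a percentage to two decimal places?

Market value of equity E = 253.77 × 453.3m = 115033.941m. Market value of debt D = 70378.5m × 108.1/100 = 76079.1585m.
Total capital V = 115033.941 + 76079.1585 = 191113.0995.
Equity: weight = 115033.941/191113.0995 = 0.6019; cost = 7.98%.
Bonds outstanding: weight = 76079.1585/191113.0995 = 0.3981; after-tax cost = 3.9% × (1 − 27.6%) = 2.8236%.
WACC = 0.6019 × 7.9800% + 0.3981 × 2.8236% = 5.9273%.

5.93%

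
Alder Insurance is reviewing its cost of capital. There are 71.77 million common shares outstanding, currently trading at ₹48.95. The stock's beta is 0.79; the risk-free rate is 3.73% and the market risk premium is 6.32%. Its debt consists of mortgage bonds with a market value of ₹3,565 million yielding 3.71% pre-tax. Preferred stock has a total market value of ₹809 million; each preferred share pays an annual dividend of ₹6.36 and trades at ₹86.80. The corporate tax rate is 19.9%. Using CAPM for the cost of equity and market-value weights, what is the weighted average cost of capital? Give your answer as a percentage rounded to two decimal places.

Cost of equity via CAPM: Re = 3.73% + 0.79 × 6.32% = 8.7228%.
Cost of preferred: Rp = 6.36 / 86.8 = 7.3272%.
Market value of equity E = 48.95 × 71.77m = 3513.1415m.
Total capital V = 3513.1415 + 809 + 3565 = 7887.1415.
Equity: weight = 3513.1415/7887.1415 = 0.4454; cost = 8.7228%.
Preferred: weight = 809/7887.1415 = 0.1026; cost = 7.3272%.
Mortgage bonds: weight = 3565/7887.1415 = 0.4520; after-tax cost = 3.71% × (1 − 19.9%) = 2.9717%.
WACC = 0.4454 × 8.7228% + 0.1026 × 7.3272% + 0.4520 × 2.9717% = 5.9801%.

5.98%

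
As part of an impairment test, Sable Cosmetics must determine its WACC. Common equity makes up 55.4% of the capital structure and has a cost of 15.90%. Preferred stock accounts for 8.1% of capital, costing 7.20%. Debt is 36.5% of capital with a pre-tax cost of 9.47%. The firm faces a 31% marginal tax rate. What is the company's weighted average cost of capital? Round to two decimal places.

11.78%

After-tax cost of debt = 9.47% × (1 − 31%) = 6.5343%.
WACC = 0.554 × 15.9000% + 0.081 × 7.2000% + 0.365 × 6.5343% = 11.7768%.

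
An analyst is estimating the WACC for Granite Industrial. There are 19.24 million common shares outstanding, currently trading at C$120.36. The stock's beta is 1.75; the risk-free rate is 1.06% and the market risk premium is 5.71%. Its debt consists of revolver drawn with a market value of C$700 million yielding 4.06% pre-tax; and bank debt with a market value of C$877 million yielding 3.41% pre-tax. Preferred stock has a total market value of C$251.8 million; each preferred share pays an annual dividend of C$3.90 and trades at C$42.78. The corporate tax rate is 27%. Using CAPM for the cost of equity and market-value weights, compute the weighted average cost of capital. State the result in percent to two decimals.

Cost of equity via CAPM: Re = 1.06% + 1.75 × 5.71% = 11.0525%.
Cost of preferred: Rp = 3.9 / 42.78 = 9.1164%.
Market value of equity E = 120.36 × 19.24m = 2315.7264m.
Total capital V = 2315.7264 + 251.8 + 700 + 877 = 4144.5264.
Equity: weight = 2315.7264/4144.5264 = 0.5587; cost = 11.0525%.
Preferred: weight = 251.8/4144.5264 = 0.0608; cost = 9.1164%.
Revolver drawn: weight = 700/4144.5264 = 0.1689; after-tax cost = 4.06% × (1 − 27%) = 2.9638%.
Bank debt: weight = 877/4144.5264 = 0.2116; after-tax cost = 3.41% × (1 − 27%) = 2.4893%.
WACC = 0.5587 × 11.0525% + 0.0608 × 9.1164% + 0.1689 × 2.9638% + 0.2116 × 2.4893% = 7.7567%.

7.76%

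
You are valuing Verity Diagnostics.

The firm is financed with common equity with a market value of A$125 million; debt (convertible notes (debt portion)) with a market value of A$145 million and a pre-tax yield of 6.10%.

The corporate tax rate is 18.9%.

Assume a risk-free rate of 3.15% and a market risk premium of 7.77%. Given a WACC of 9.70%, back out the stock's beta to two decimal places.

1.55

Total capital V = 125 + 145 = 270.
Equity weight = 125/270 = 0.4630.
Convertible notes (debt portion) weight = 145/270 = 0.5370.
Debt contribution = 0.5370 × 6.1% × (1 − 18.9%) = 2.6568%.
Required equity contribution = 9.7% − 2.6568% = 7.0432%  ⇒  Re = 15.2134%.
CAPM: 15.2134% = 3.15% + β × 7.77%  ⇒  β = 1.5526.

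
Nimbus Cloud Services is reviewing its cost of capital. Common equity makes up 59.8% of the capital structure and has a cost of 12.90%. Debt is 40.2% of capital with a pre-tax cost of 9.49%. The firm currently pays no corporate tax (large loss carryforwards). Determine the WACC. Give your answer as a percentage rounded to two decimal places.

After-tax cost of debt = 9.49% × (1 − 0%) = 9.4900%.
WACC = 0.598 × 12.9000% + 0.402 × 9.4900% = 11.5292%.

11.53%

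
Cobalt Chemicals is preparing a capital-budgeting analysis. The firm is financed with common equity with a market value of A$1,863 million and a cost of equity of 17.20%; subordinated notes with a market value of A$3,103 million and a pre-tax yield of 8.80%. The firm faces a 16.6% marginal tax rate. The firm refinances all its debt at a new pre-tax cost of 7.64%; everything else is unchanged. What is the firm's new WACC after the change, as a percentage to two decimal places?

10.43%

After the change:
Total capital V = 1863 + 3103 = 4966.
Equity: weight = 1863/4966 = 0.3752; cost = 17.2%.
Subordinated notes: weight = 3103/4966 = 0.6248; after-tax cost = 7.64% × (1 − 16.6%) = 6.3718%.
WACC = 0.3752 × 17.2000% + 0.6248 × 6.3718% = 10.4340%.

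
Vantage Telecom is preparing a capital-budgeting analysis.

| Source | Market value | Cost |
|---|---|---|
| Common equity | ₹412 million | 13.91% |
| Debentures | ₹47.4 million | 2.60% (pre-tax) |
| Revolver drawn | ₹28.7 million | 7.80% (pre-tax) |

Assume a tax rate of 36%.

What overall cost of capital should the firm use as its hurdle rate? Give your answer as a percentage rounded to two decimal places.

Total capital V = 412 + 47.4 + 28.7 = 488.1.
Equity: weight = 412/488.1 = 0.8441; cost = 13.91%.
Debentures: weight = 47.4/488.1 = 0.0971; after-tax cost = 2.6% × (1 − 36%) = 1.6640%.
Revolver drawn: weight = 28.7/488.1 = 0.0588; after-tax cost = 7.8% × (1 − 36%) = 4.9920%.
WACC = 0.8441 × 13.9100% + 0.0971 × 1.6640% + 0.0588 × 4.9920% = 12.1964%.

12.20%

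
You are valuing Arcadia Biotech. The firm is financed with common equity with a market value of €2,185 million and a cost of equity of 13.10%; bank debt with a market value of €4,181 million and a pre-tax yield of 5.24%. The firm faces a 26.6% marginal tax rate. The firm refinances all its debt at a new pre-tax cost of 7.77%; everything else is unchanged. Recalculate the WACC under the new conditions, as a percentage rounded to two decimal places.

8.24%

After the change:
Total capital V = 2185 + 4181 = 6366.
Equity: weight = 2185/6366 = 0.3432; cost = 13.1%.
Bank debt: weight = 4181/6366 = 0.6568; after-tax cost = 7.77% × (1 − 26.6%) = 5.7032%.
WACC = 0.3432 × 13.1000% + 0.6568 × 5.7032% = 8.2420%.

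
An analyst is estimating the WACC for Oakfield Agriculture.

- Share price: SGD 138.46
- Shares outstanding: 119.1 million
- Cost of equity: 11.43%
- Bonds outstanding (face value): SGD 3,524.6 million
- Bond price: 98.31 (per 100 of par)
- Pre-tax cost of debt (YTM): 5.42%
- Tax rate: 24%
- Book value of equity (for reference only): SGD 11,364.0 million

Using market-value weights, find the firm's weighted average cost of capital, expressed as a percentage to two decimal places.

10.16%

Market value of equity E = 138.46 × 119.1m = 16490.586m. Market value of debt D = 3524.6m × 98.31/100 = 3465.03426m.
Total capital V = 16490.586 + 3465.03426 = 19955.62026.
Equity: weight = 16490.586/19955.62026 = 0.8264; cost = 11.43%.
Bonds outstanding: weight = 3465.03426/19955.62026 = 0.1736; after-tax cost = 5.42% × (1 − 24%) = 4.1192%.
WACC = 0.8264 × 11.4300% + 0.1736 × 4.1192% = 10.1606%.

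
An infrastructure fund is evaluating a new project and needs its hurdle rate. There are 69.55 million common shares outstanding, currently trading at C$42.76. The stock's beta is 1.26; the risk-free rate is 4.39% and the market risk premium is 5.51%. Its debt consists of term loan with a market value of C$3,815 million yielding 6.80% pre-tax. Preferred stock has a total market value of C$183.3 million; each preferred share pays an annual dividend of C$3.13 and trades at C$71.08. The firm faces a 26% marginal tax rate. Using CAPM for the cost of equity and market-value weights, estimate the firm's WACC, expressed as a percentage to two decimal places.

7.70%

Cost of equity via CAPM: Re = 4.39% + 1.26 × 5.51% = 11.3326%.
Cost of preferred: Rp = 3.13 / 71.08 = 4.4035%.
Market value of equity E = 42.76 × 69.55m = 2973.958m.
Total capital V = 2973.958 + 183.3 + 3815 = 6972.258.
Equity: weight = 2973.958/6972.258 = 0.4265; cost = 11.3326%.
Preferred: weight = 183.3/6972.258 = 0.0263; cost = 4.4035%.
Term loan: weight = 3815/6972.258 = 0.5472; after-tax cost = 6.8% × (1 − 26%) = 5.0320%.
WACC = 0.4265 × 11.3326% + 0.0263 × 4.4035% + 0.5472 × 5.0320% = 7.7029%.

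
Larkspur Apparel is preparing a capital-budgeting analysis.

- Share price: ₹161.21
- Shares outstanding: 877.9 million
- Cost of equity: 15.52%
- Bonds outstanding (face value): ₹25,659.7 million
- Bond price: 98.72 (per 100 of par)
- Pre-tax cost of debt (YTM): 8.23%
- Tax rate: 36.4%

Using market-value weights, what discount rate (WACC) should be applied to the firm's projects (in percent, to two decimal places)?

13.96%

Market value of equity E = 161.21 × 877.9m = 141526.259m. Market value of debt D = 25659.7m × 98.72/100 = 25331.25584m.
Total capital V = 141526.259 + 25331.25584 = 166857.51484.
Equity: weight = 141526.259/166857.51484 = 0.8482; cost = 15.52%.
Bonds outstanding: weight = 25331.25584/166857.51484 = 0.1518; after-tax cost = 8.23% × (1 − 36.4%) = 5.2343%.
WACC = 0.8482 × 15.5200% + 0.1518 × 5.2343% = 13.9585%.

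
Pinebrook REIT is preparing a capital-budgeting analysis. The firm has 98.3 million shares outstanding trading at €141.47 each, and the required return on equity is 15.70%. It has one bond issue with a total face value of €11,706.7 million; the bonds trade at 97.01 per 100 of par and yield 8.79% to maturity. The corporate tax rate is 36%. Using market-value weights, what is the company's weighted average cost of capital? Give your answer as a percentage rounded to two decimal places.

11.17%

Market value of equity E = 141.47 × 98.3m = 13906.501m. Market value of debt D = 11706.7m × 97.01/100 = 11356.66967m.
Total capital V = 13906.501 + 11356.66967 = 25263.17067.
Equity: weight = 13906.501/25263.17067 = 0.5505; cost = 15.7%.
Bonds outstanding: weight = 11356.66967/25263.17067 = 0.4495; after-tax cost = 8.79% × (1 − 36%) = 5.6256%.
WACC = 0.5505 × 15.7000% + 0.4495 × 5.6256% = 11.1712%.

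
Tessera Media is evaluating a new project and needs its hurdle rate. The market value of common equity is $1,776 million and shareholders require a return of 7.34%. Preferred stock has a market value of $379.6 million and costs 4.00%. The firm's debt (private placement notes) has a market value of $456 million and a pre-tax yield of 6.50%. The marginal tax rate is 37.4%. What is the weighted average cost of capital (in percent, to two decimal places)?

Total capital V = 1776 + 379.6 + 456 = 2611.6.
Equity: weight = 1776/2611.6 = 0.6800; cost = 7.34%.
Preferred: weight = 379.6/2611.6 = 0.1454; cost = 4%.
Private placement notes: weight = 456/2611.6 = 0.1746; after-tax cost = 6.5% × (1 − 37.4%) = 4.0690%.
WACC = 0.6800 × 7.3400% + 0.1454 × 4.0000% + 0.1746 × 4.0690% = 6.2834%.

6.28%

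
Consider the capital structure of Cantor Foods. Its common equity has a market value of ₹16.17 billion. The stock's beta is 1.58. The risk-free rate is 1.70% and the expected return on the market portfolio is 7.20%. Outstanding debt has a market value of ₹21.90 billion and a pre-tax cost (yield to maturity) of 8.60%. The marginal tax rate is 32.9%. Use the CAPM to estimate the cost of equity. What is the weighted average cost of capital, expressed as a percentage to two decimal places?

7.73%

Market risk premium = 7.2% − 1.7% = 5.5%.
Cost of equity via CAPM: Re = 1.7% + 1.58 × 5.5% = 10.3900%.
Total capital V = 16.17 + 21.9 = 38.07.
Equity: weight = 16.17/38.07 = 0.4247; cost = 10.39%.
Debt: weight = 21.9/38.07 = 0.5753; after-tax cost = 8.6% × (1 − 32.9%) = 5.7706%.
WACC = 0.4247 × 10.3900% + 0.5753 × 5.7706% = 7.7327%.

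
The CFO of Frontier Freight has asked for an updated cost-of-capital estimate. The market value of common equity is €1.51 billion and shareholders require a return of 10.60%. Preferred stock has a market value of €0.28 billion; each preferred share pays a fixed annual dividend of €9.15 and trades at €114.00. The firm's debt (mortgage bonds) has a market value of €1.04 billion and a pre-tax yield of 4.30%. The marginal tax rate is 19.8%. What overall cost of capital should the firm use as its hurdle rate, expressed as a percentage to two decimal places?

Cost of preferred: Rp = 9.15 / 114.0 = 8.0263%.
Total capital V = 1.51 + 0.28 + 1.04 = 2.83.
Equity: weight = 1.51/2.83 = 0.5336; cost = 10.6%.
Preferred: weight = 0.28/2.83 = 0.0989; cost = 8.0263%.
Mortgage bonds: weight = 1.04/2.83 = 0.3675; after-tax cost = 4.3% × (1 − 19.8%) = 3.4486%.
WACC = 0.5336 × 10.6000% + 0.0989 × 8.0263% + 0.3675 × 3.4486% = 7.7173%.

7.72%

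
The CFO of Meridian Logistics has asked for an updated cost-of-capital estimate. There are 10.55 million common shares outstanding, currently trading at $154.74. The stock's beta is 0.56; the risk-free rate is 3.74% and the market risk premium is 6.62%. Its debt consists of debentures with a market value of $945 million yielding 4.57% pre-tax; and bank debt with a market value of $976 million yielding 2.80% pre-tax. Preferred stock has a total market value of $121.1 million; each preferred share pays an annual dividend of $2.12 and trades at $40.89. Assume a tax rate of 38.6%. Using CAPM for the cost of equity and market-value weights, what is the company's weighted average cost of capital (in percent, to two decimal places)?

4.66%

Cost of equity via CAPM: Re = 3.74% + 0.56 × 6.62% = 7.4472%.
Cost of preferred: Rp = 2.12 / 40.89 = 5.1846%.
Market value of equity E = 154.74 × 10.55m = 1632.507m.
Total capital V = 1632.507 + 121.1 + 945 + 976 = 3674.607.
Equity: weight = 1632.507/3674.607 = 0.4443; cost = 7.4472%.
Preferred: weight = 121.1/3674.607 = 0.0330; cost = 5.1846%.
Debentures: weight = 945/3674.607 = 0.2572; after-tax cost = 4.57% × (1 − 38.6%) = 2.8060%.
Bank debt: weight = 976/3674.607 = 0.2656; after-tax cost = 2.8% × (1 − 38.6%) = 1.7192%.
WACC = 0.4443 × 7.4472% + 0.0330 × 5.1846% + 0.2572 × 2.8060% + 0.2656 × 1.7192% = 4.6577%.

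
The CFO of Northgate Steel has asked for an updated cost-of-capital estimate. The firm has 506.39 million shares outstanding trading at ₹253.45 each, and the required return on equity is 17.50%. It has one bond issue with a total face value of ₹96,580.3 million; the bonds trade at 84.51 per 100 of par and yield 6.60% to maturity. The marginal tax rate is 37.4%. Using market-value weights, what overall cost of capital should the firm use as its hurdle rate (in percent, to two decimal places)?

Market value of equity E = 253.45 × 506.39m = 128344.5455m. Market value of debt D = 96580.3m × 84.51/100 = 81620.01153m.
Total capital V = 128344.5455 + 81620.01153 = 209964.55703.
Equity: weight = 128344.5455/209964.55703 = 0.6113; cost = 17.5%.
Bonds outstanding: weight = 81620.01153/209964.55703 = 0.3887; after-tax cost = 6.6% × (1 − 37.4%) = 4.1316%.
WACC = 0.6113 × 17.5000% + 0.3887 × 4.1316% = 12.3033%.

12.30%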